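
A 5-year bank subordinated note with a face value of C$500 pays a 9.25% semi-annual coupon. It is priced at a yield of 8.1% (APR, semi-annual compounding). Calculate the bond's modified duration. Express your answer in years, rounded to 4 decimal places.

Periodic yield y = 0.0405. First find Macaulay duration:
  t   CF        PV=CF/(1+0.0405)^t    t·PV
  1       23.125        22.2249        22.2249
  2       23.125        21.3598        42.7196
  3       23.125        20.5284        61.5853
  4       23.125        19.7294        78.9175
  5       23.125        18.9614        94.8072
  6       23.125        18.2234       109.3404
  7       23.125        17.5141       122.5985
  8       23.125        16.8324       134.6589
  9       23.125        16.1772       145.5947
  10     523.125       351.7099     3,517.0993
  Σ                    523.2609     4,329.5462
P = 523.2609; Macaulay duration = 4,329.5462 / 523.2609 = 8.27416 half-year periods = 4.13708 years.
Modified duration = D_Mac / (1 + y) = 4.13708 / 1.0405 = 3.97605 years.

3.9761 years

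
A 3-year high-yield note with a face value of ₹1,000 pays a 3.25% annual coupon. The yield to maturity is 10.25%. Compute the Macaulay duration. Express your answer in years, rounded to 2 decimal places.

2.90 years

Periodic yield y = 0.1025. Discount each cash flow and weight by its year:
  t   CF        PV=CF/(1+0.1025)^t    t·PV
  1        32.50        29.4785        29.4785
  2        32.50        26.7378        53.4757
  3     1,032.50       770.4674     2,311.4022
  Σ                    826.6837     2,394.3563
Price P = Σ PV = 826.6837.
Macaulay duration = Σ(t·PV) / P = 2,394.3563 / 826.6837 = 2.89634 years.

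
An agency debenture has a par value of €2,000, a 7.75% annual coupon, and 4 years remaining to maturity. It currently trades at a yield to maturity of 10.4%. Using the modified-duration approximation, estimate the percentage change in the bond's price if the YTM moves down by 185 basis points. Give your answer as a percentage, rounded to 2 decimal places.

Periodic yield y = 0.104. Modified duration first:
  t   CF        PV=CF/(1+0.104)^t    t·PV
  1       155.00       140.3986       140.3986
  2       155.00       127.1726       254.3452
  3       155.00       115.1926       345.5777
  4     2,155.00     1,450.6779     5,802.7114
  Σ                  1,833.4416     6,543.0329
P = 1,833.4416; D_Mac = 3.56872 yrs; D_mod = 3.56872/(1+0.104) = 3.23253 yrs.
ΔP/P ≈ -D_mod · Δy = -3.23253 × (-0.0185) = +0.059802 = +5.9802%.

+5.98%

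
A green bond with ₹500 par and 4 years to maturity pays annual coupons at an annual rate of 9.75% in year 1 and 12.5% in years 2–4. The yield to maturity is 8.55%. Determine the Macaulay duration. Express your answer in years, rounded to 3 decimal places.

Periodic yield y = 0.0855. Discount each cash flow and weight by its year:
  t   CF        PV=CF/(1+0.0855)^t    t·PV
  1        48.75        44.9102        44.9102
  2        62.50        53.0421       106.0841
  3        62.50        48.8642       146.5925
  4       562.50       405.1382     1,620.5529
  Σ                    551.9546     1,918.1397
Price P = Σ PV = 551.9546.
Macaulay duration = Σ(t·PV) / P = 1,918.1397 / 551.9546 = 3.47518 years.

3.475 years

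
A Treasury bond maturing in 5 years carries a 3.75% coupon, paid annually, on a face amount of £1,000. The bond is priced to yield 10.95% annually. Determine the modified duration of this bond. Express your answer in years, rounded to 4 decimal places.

4.1303 years

Periodic yield y = 0.1095. First find Macaulay duration:
  t   CF        PV=CF/(1+0.1095)^t    t·PV
  1        37.50        33.7990        33.7990
  2        37.50        30.4633        60.9266
  3        37.50        27.4568        82.3703
  4        37.50        24.7470        98.9879
  5     1,037.50       617.0944     3,085.4718
  Σ                    733.5604     3,361.5555
P = 733.5604; Macaulay duration = 3,361.5555 / 733.5604 = 4.58252 years.
Modified duration = D_Mac / (1 + y) = 4.58252 / 1.1095 = 4.13026 years.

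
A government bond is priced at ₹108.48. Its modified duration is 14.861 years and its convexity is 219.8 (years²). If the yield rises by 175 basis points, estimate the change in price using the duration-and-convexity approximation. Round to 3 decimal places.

Duration effect: -D_mod·Δy = -14.861 × (+0.0175) = -0.2600675
Convexity effect: ½·C·(Δy)² = 0.5 × 219.8 × (0.0175)² = +0.033656875
ΔP/P ≈ -0.2600675 + 0.033656875 = -0.226410625
ΔP ≈ 108.48 × (-0.226410625) = -24.5610246.

-₹24.561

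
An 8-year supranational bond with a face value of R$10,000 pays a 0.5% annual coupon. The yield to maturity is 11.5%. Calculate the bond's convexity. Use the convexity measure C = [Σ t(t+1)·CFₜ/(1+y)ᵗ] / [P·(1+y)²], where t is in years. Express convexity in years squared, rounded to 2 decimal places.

55.74

With y = 0.115:
  t   CF        PV=CF/(1+0.115)^t    t·PV        t(t+1)·PV
  1        50.00        44.8430        44.8430          89.6861
  2        50.00        40.2180        80.4360         241.3079
  3        50.00        36.0699       108.2098         432.8393
  4        50.00        32.3497       129.3989         646.9944
  5        50.00        29.0132       145.0660         870.3961
  6        50.00        26.0208       156.1249       1,092.8740
  7        50.00        23.3370       163.3593       1,306.8747
  8    10,050.00     4,206.9478    33,655.5824     302,900.2412
  Σ                  4,438.7995    34,483.0203     307,581.2136
P = 4,438.7995.
Convexity = Σ t(t+1)·PV / [P·(1+y)²] = 307,581.2136 / (4,438.7995 × 1.243225) = 55.73712.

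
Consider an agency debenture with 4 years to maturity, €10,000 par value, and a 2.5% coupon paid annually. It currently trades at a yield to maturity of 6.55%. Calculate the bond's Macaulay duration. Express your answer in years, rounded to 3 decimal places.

3.843 years

Periodic yield y = 0.0655. Discount each cash flow and weight by its year:
  t   CF        PV=CF/(1+0.0655)^t    t·PV
  1       250.00       234.6316       234.6316
  2       250.00       220.2080       440.4160
  3       250.00       206.6711       620.0132
  4    10,250.00     7,952.6167    31,810.4667
  Σ                  8,614.1274    33,105.5275
Price P = Σ PV = 8,614.1274.
Macaulay duration = Σ(t·PV) / P = 33,105.5275 / 8,614.1274 = 3.84317 years.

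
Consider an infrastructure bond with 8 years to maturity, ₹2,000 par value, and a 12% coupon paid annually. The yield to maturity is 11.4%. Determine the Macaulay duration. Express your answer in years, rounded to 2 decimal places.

5.60 years

Periodic yield y = 0.114. Discount each cash flow and weight by its year:
  t   CF        PV=CF/(1+0.114)^t    t·PV
  1       240.00       215.4399       215.4399
  2       240.00       193.3930       386.7861
  3       240.00       173.6024       520.8071
  4       240.00       155.8370       623.3479
  5       240.00       139.8896       699.4478
  6       240.00       125.5741       753.4446
  7       240.00       112.7236       789.0653
  8     2,240.00       944.4229     7,555.3829
  Σ                  2,060.8824    11,543.7216
Price P = Σ PV = 2,060.8824.
Macaulay duration = Σ(t·PV) / P = 11,543.7216 / 2,060.8824 = 5.60135 years.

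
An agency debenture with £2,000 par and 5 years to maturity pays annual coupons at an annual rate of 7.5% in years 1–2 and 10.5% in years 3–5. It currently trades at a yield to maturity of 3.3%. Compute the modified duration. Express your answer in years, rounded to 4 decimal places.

4.2426 years

Periodic yield y = 0.033. First find Macaulay duration:
  t   CF        PV=CF/(1+0.033)^t    t·PV
  1       150.00       145.2081       145.2081
  2       150.00       140.5693       281.1387
  3       210.00       190.5102       571.5307
  4       210.00       184.4242       737.6970
  5     2,210.00     1,878.8438     9,394.2188
  Σ                  2,539.5557    11,129.7933
P = 2,539.5557; Macaulay duration = 11,129.7933 / 2,539.5557 = 4.38257 years.
Modified duration = D_Mac / (1 + y) = 4.38257 / 1.033 = 4.24257 years.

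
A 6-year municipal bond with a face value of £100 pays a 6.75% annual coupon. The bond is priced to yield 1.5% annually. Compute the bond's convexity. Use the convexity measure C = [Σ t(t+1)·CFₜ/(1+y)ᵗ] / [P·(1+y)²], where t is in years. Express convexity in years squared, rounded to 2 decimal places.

With y = 0.015:
  t   CF        PV=CF/(1+0.015)^t    t·PV        t(t+1)·PV
  1         6.75         6.6502         6.6502          13.3005
  2         6.75         6.5520        13.1039          39.3118
  3         6.75         6.4551        19.3654          77.4617
  4         6.75         6.3597        25.4390         127.1949
  5         6.75         6.2658        31.3288         187.9727
  6       106.75        97.6274       585.7643       4,100.3499
  Σ                    129.9102       681.6516       4,545.5915
P = 129.9102.
Convexity = Σ t(t+1)·PV / [P·(1+y)²] = 4,545.5915 / (129.9102 × 1.030225) = 33.96370.

33.96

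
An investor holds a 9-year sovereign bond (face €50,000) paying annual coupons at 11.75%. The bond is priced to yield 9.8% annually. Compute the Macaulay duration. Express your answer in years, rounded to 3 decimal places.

6.172 years

Periodic yield y = 0.098. Discount each cash flow and weight by its year:
  t   CF        PV=CF/(1+0.098)^t    t·PV
  1     5,875.00     5,350.6375     5,350.6375
  2     5,875.00     4,873.0761     9,746.1521
  3     5,875.00     4,438.1385    13,314.4155
  4     5,875.00     4,042.0205    16,168.0820
  5     5,875.00     3,681.2573    18,406.2864
  6     5,875.00     3,352.6933    20,116.1600
  7     5,875.00     3,053.4548    21,374.1833
  8     5,875.00     2,780.9242    22,247.3935
  9    55,875.00    24,087.7633   216,789.8698
  Σ                 55,659.9654   343,513.1801
Price P = Σ PV = 55,659.9654.
Macaulay duration = Σ(t·PV) / P = 343,513.1801 / 55,659.9654 = 6.17164 years.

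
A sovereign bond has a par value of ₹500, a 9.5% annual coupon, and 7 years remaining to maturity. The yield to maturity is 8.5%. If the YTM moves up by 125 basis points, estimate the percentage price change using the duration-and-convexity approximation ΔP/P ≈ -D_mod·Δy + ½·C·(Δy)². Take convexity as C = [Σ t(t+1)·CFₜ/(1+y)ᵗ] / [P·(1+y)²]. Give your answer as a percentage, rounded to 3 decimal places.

With y = 0.085:
  t   CF        PV=CF/(1+0.085)^t    t·PV        t(t+1)·PV
  1        47.50        43.7788        43.7788          87.5576
  2        47.50        40.3491        80.6983         242.0948
  3        47.50        37.1881       111.5644         446.2576
  4        47.50        34.2748       137.0991         685.4956
  5        47.50        31.5897       157.9483         947.6897
  6        47.50        29.1149       174.6894       1,222.8255
  7       547.50       309.2972     2,165.0802      17,320.6419
  Σ                    525.5926     2,870.8585      20,952.5626
P = 525.5926; D_Mac = 5.46214 yrs; D_mod = 5.03423 yrs; C = 33.86324.
Duration effect: -5.03423 × (+0.0125) = -0.062928
Convexity effect: 0.5 × 33.86324 × (0.0125)² = +0.0026456
ΔP/P ≈ -0.062928 + 0.0026456 = -0.060282 = -6.0282%.

-6.028%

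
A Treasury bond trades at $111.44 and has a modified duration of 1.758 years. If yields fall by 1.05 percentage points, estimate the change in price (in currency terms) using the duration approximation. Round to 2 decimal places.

Duration approximation: ΔP/P ≈ -D_mod · Δy = -1.758 × (-0.0105) = +0.018459.
ΔP ≈ 111.44 × (+0.018459) = +2.05707096.

+$2.06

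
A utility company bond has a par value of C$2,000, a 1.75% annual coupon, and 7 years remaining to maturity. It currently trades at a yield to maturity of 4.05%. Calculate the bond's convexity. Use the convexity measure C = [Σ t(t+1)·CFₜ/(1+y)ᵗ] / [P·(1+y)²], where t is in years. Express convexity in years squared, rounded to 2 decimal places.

47.97

With y = 0.0405:
  t   CF        PV=CF/(1+0.0405)^t    t·PV        t(t+1)·PV
  1        35.00        33.6377        33.6377          67.2753
  2        35.00        32.3284        64.6568         193.9703
  3        35.00        31.0700        93.2101         372.8405
  4        35.00        29.8607       119.4427         597.2136
  5        35.00        28.6984       143.4920         860.9519
  6        35.00        27.5814       165.4881       1,158.4167
  7     2,035.00     1,541.2384    10,788.6688      86,309.3506
  Σ                  1,724.4149    11,408.5962      89,560.0189
P = 1,724.4149.
Convexity = Σ t(t+1)·PV / [P·(1+y)²] = 89,560.0189 / (1,724.4149 × 1.082640) = 47.97205.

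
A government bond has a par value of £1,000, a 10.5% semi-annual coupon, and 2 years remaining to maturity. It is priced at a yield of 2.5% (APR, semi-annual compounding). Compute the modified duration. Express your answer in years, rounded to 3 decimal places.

Periodic yield y = 0.0125. First find Macaulay duration:
  t   CF        PV=CF/(1+0.0125)^t    t·PV
  1        52.50        51.8519        51.8519
  2        52.50        51.2117       102.4234
  3        52.50        50.5795       151.7384
  4     1,052.50     1,001.4793     4,005.9172
  Σ                  1,155.1223     4,311.9308
P = 1,155.1223; Macaulay duration = 4,311.9308 / 1,155.1223 = 3.73288 half-year periods = 1.86644 years.
Modified duration = D_Mac / (1 + y) = 1.86644 / 1.0125 = 1.84340 years.

1.843 years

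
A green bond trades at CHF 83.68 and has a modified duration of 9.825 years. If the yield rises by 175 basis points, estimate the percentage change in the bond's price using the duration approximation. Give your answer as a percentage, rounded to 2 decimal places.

Duration approximation: ΔP/P ≈ -D_mod · Δy = -9.825 × (+0.0175) = -0.1719375.
As a percentage: -17.19375%.

-17.19%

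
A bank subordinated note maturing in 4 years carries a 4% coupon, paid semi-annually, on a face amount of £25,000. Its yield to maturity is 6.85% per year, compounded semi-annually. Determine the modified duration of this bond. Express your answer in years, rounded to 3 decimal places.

Periodic yield y = 0.03425. First find Macaulay duration:
  t   CF        PV=CF/(1+0.03425)^t    t·PV
  1       500.00       483.4421       483.4421
  2       500.00       467.4325       934.8651
  3       500.00       451.9531     1,355.8594
  4       500.00       436.9864     1,747.9455
  5       500.00       422.5152     2,112.5761
  6       500.00       408.5233     2,451.1398
  7       500.00       394.9947     2,764.9631
  8    25,500.00    19,477.6225   155,820.9798
  Σ                 22,543.4699   167,671.7709
P = 22,543.4699; Macaulay duration = 167,671.7709 / 22,543.4699 = 7.43771 half-year periods = 3.71885 years.
Modified duration = D_Mac / (1 + y) = 3.71885 / 1.03425 = 3.59570 years.

3.596 years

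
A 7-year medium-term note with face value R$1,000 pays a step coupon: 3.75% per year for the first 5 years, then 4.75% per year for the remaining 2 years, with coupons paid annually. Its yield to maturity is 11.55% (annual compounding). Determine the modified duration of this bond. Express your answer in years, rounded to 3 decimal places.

Periodic yield y = 0.1155. First find Macaulay duration:
  t   CF        PV=CF/(1+0.1155)^t    t·PV
  1        37.50        33.6172        33.6172
  2        37.50        30.1365        60.2729
  3        37.50        27.0161        81.0483
  4        37.50        24.2188        96.8753
  5        37.50        21.7112       108.5559
  6        47.50        24.6534       147.9202
  7     1,047.50       487.3792     3,411.6545
  Σ                    648.7323     3,939.9443
P = 648.7323; Macaulay duration = 3,939.9443 / 648.7323 = 6.07330 years.
Modified duration = D_Mac / (1 + y) = 6.07330 / 1.1155 = 5.44446 years.

5.444 years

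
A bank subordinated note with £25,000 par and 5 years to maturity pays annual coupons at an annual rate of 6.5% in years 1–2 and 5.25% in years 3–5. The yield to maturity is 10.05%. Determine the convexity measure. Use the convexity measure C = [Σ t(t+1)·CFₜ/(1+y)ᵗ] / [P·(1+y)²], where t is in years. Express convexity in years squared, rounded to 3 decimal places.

20.830

With y = 0.1005:
  t   CF        PV=CF/(1+0.1005)^t    t·PV        t(t+1)·PV
  1     1,625.00     1,476.6015     1,476.6015       2,953.2031
  2     1,625.00     1,341.7552     2,683.5103       8,050.5309
  3     1,312.50       984.7572     2,954.2716      11,817.0866
  4     1,312.50       894.8271     3,579.3084      17,896.5418
  5    26,312.50    16,300.9111    81,504.5555     489,027.3328
  Σ                 20,998.8521    92,198.2473     529,744.6952
P = 20,998.8521.
Convexity = Σ t(t+1)·PV / [P·(1+y)²] = 529,744.6952 / (20,998.8521 × 1.211100) = 20.83008.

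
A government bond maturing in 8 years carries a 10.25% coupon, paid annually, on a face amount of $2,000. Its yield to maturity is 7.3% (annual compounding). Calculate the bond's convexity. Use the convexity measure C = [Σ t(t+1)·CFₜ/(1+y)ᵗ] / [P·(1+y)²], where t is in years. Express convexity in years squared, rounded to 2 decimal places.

With y = 0.073:
  t   CF        PV=CF/(1+0.073)^t    t·PV        t(t+1)·PV
  1       205.00       191.0531       191.0531         382.1062
  2       205.00       178.0551       356.1102       1,068.3306
  3       205.00       165.9414       497.8241       1,991.2965
  4       205.00       154.6518       618.6072       3,093.0360
  5       205.00       144.1303       720.6514       4,323.9086
  6       205.00       134.3246       805.9476       5,641.6329
  7       205.00       125.1860       876.3021       7,010.4167
  8     2,205.00     1,254.9049    10,039.2393      90,353.1534
  Σ                  2,348.2472    14,105.7350     113,863.8810
P = 2,348.2472.
Convexity = Σ t(t+1)·PV / [P·(1+y)²] = 113,863.8810 / (2,348.2472 × 1.151329) = 42.11557.

42.12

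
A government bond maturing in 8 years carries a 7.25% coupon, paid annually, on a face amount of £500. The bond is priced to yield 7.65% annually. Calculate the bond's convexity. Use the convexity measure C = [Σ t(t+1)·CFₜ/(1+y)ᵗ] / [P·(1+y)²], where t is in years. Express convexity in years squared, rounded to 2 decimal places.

45.05

With y = 0.0765:
  t   CF        PV=CF/(1+0.0765)^t    t·PV        t(t+1)·PV
  1        36.25        33.6739        33.6739          67.3479
  2        36.25        31.2810        62.5619         187.6857
  3        36.25        29.0580        87.1740         348.6962
  4        36.25        26.9930       107.9722         539.8609
  5        36.25        25.0748       125.3741         752.2446
  6        36.25        23.2929       139.7575         978.3023
  7        36.25        21.6376       151.4634       1,211.7075
  8       536.25       297.3412     2,378.7293      21,408.5635
  Σ                    488.3525     3,086.7064      25,494.4087
P = 488.3525.
Convexity = Σ t(t+1)·PV / [P·(1+y)²] = 25,494.4087 / (488.3525 × 1.158852) = 45.04883.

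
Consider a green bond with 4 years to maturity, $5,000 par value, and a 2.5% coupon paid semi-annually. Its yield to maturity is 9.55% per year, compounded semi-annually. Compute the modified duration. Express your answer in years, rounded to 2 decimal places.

3.63 years

Periodic yield y = 0.04775. First find Macaulay duration:
  t   CF        PV=CF/(1+0.04775)^t    t·PV
  1        62.50        59.6516        59.6516
  2        62.50        56.9331       113.8662
  3        62.50        54.3384       163.0153
  4        62.50        51.8620       207.4480
  5        62.50        49.4985       247.4923
  6        62.50        47.2426       283.4557
  7        62.50        45.0896       315.6272
  8     5,062.50     3,485.8097    27,886.4780
  Σ                  3,850.4256    29,277.0343
P = 3,850.4256; Macaulay duration = 29,277.0343 / 3,850.4256 = 7.60358 half-year periods = 3.80179 years.
Modified duration = D_Mac / (1 + y) = 3.80179 / 1.04775 = 3.62853 years.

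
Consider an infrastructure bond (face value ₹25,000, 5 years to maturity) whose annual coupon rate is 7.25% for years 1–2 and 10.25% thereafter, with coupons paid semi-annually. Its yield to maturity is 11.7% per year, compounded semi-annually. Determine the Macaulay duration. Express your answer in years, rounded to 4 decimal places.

Periodic yield y = 0.0585. Discount each cash flow and weight by its period:
  t   CF        PV=CF/(1+0.0585)^t    t·PV
  1       906.25       856.1644       856.1644
  2       906.25       808.8468     1,617.6937
  3       906.25       764.1444     2,292.4332
  4       906.25       721.9125     2,887.6501
  5     1,281.25       964.2276     4,821.1381
  6     1,281.25       910.9378     5,465.6266
  7     1,281.25       860.5931     6,024.1515
  8     1,281.25       813.0308     6,504.2461
  9     1,281.25       768.0971     6,912.8738
  10   26,281.25    14,884.6077   148,846.0774
  Σ                 22,352.5622   186,228.0547
Price P = Σ PV = 22,352.5622.
Macaulay duration = Σ(t·PV) / P = 186,228.0547 / 22,352.5622 = 8.33140 half-year periods.
In years: 8.33140 / 2 = 4.16570 years.

4.1657 years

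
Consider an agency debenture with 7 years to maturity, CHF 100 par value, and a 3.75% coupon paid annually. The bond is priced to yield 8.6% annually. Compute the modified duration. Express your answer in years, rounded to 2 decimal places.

Periodic yield y = 0.086. First find Macaulay duration:
  t   CF        PV=CF/(1+0.086)^t    t·PV
  1         3.75         3.4530         3.4530
  2         3.75         3.1796         6.3592
  3         3.75         2.9278         8.7834
  4         3.75         2.6960        10.7838
  5         3.75         2.4825        12.4123
  6         3.75         2.2859        13.7152
  7       103.75        58.2344       407.6405
  Σ                     75.2591       463.1475
P = 75.2591; Macaulay duration = 463.1475 / 75.2591 = 6.15404 years.
Modified duration = D_Mac / (1 + y) = 6.15404 / 1.086 = 5.66670 years.

5.67 years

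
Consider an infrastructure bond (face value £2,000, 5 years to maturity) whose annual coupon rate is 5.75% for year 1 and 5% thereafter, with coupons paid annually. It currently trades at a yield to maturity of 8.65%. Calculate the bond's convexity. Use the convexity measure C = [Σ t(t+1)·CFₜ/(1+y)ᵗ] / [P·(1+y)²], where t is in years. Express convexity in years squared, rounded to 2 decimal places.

With y = 0.0865:
  t   CF        PV=CF/(1+0.0865)^t    t·PV        t(t+1)·PV
  1       115.00       105.8445       105.8445         211.6889
  2       100.00        84.7111       169.4223         508.2669
  3       100.00        77.9670       233.9010         935.6040
  4       100.00        71.7598       287.0391       1,435.1955
  5     2,100.00     1,386.9814     6,934.9071      41,609.4424
  Σ                  1,727.2638     7,731.1139      44,700.1977
P = 1,727.2638.
Convexity = Σ t(t+1)·PV / [P·(1+y)²] = 44,700.1977 / (1,727.2638 × 1.180482) = 21.92256.

21.92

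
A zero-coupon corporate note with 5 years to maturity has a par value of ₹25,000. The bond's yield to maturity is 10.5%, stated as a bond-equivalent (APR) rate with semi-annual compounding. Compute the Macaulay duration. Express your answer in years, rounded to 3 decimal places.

5.000 years

A zero-coupon bond has a single cash flow at maturity, so its Macaulay duration equals its maturity: 5 years.
(Equivalently: 10 semi-annual periods ÷ 2 = 5 years.)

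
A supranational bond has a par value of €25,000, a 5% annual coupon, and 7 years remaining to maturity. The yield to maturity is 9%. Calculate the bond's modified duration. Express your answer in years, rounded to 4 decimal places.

5.4558 years

Periodic yield y = 0.09. First find Macaulay duration:
  t   CF        PV=CF/(1+0.09)^t    t·PV
  1     1,250.00     1,146.7890     1,146.7890
  2     1,250.00     1,052.1000     2,104.2000
  3     1,250.00       965.2294     2,895.6881
  4     1,250.00       885.5315     3,542.1261
  5     1,250.00       812.4142     4,062.0712
  6     1,250.00       745.3342     4,472.0050
  7    26,250.00    14,359.6489   100,517.5425
  Σ                 19,967.0472   118,740.4217
P = 19,967.0472; Macaulay duration = 118,740.4217 / 19,967.0472 = 5.94682 years.
Modified duration = D_Mac / (1 + y) = 5.94682 / 1.09 = 5.45580 years.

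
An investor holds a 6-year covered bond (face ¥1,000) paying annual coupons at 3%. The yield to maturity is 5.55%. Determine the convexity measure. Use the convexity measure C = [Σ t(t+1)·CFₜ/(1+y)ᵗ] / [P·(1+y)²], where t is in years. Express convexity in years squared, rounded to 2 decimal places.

33.92

With y = 0.0555:
  t   CF        PV=CF/(1+0.0555)^t    t·PV        t(t+1)·PV
  1        30.00        28.4225        28.4225          56.8451
  2        30.00        26.9280        53.8561         161.5683
  3        30.00        25.5121        76.5364         306.1454
  4        30.00        24.1706        96.6826         483.4130
  5        30.00        22.8997       114.4986         686.9914
  6     1,030.00       744.8825     4,469.2953      31,285.0670
  Σ                    872.8156     4,839.2914      32,980.0302
P = 872.8156.
Convexity = Σ t(t+1)·PV / [P·(1+y)²] = 32,980.0302 / (872.8156 × 1.114080) = 33.91658.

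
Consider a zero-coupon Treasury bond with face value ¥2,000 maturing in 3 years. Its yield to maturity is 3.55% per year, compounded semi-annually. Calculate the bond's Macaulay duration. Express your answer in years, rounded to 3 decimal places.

A zero-coupon bond has a single cash flow at maturity, so its Macaulay duration equals its maturity: 3 years.
(Equivalently: 6 semi-annual periods ÷ 2 = 3 years.)

3.000 years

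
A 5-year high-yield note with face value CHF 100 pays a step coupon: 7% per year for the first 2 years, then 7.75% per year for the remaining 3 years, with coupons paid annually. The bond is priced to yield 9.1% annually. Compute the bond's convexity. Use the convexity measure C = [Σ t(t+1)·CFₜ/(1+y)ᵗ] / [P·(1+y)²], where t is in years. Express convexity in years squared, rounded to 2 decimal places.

20.86

With y = 0.091:
  t   CF        PV=CF/(1+0.091)^t    t·PV        t(t+1)·PV
  1         7.00         6.4161         6.4161          12.8323
  2         7.00         5.8810        11.7619          35.2858
  3         7.75         5.9680        17.9039          71.6158
  4         7.75         5.4702        21.8808         109.4039
  5       107.75        69.7098       348.5488       2,091.2925
  Σ                     93.4450       406.5115       2,320.4302
P = 93.4450.
Convexity = Σ t(t+1)·PV / [P·(1+y)²] = 2,320.4302 / (93.4450 × 1.190281) = 20.86233.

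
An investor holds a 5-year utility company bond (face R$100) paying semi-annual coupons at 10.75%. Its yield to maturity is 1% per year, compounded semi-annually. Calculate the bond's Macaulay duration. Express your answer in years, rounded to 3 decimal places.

Periodic yield y = 0.005. Discount each cash flow and weight by its period:
  t   CF        PV=CF/(1+0.005)^t    t·PV
  1        5.375         5.3483         5.3483
  2        5.375         5.3217        10.6433
  3        5.375         5.2952        15.8855
  4        5.375         5.2688        21.0753
  5        5.375         5.2426        26.2131
  6        5.375         5.2165        31.2992
  7        5.375         5.1906        36.3341
  8        5.375         5.1648        41.3181
  9        5.375         5.1391        46.2516
  10     105.375       100.2483     1,002.4829
  Σ                    147.4358     1,236.8513
Price P = Σ PV = 147.4358.
Macaulay duration = Σ(t·PV) / P = 1,236.8513 / 147.4358 = 8.38909 half-year periods.
In years: 8.38909 / 2 = 4.19454 years.

4.195 years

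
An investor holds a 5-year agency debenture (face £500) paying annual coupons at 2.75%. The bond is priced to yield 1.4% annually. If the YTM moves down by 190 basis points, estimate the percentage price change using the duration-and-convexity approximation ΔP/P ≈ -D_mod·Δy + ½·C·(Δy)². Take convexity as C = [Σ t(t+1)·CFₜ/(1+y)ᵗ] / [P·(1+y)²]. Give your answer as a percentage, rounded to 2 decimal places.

With y = 0.014:
  t   CF        PV=CF/(1+0.014)^t    t·PV        t(t+1)·PV
  1        13.75        13.5602        13.5602          27.1203
  2        13.75        13.3729        26.7459          80.2376
  3        13.75        13.1883        39.5649         158.2596
  4        13.75        13.0062        52.0249         260.1243
  5       513.75       479.2499     2,396.2497      14,377.4980
  Σ                    532.3775     2,528.1454      14,903.2398
P = 532.3775; D_Mac = 4.74878 yrs; D_mod = 4.68322 yrs; C = 27.22608.
Duration effect: -4.68322 × (-0.019) = +0.088981
Convexity effect: 0.5 × 27.22608 × (-0.019)² = +0.0049143
ΔP/P ≈ +0.088981 + 0.0049143 = +0.093895 = +9.3895%.

+9.39%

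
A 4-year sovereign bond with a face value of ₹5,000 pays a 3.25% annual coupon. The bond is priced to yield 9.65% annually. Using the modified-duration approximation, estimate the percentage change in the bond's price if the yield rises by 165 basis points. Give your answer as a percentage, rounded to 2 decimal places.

-5.70%

Periodic yield y = 0.0965. Modified duration first:
  t   CF        PV=CF/(1+0.0965)^t    t·PV
  1       162.50       148.1988       148.1988
  2       162.50       135.1562       270.3125
  3       162.50       123.2615       369.7845
  4     5,162.50     3,571.2933    14,285.1733
  Σ                  3,977.9099    15,073.4690
P = 3,977.9099; D_Mac = 3.78929 yrs; D_mod = 3.78929/(1+0.0965) = 3.45581 yrs.
ΔP/P ≈ -D_mod · Δy = -3.45581 × (+0.0165) = -0.057021 = -5.7021%.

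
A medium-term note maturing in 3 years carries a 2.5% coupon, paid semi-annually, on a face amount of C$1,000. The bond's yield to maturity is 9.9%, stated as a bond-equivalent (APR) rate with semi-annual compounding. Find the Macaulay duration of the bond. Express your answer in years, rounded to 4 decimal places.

2.8967 years

Periodic yield y = 0.0495. Discount each cash flow and weight by its period:
  t   CF        PV=CF/(1+0.0495)^t    t·PV
  1        12.50        11.9104        11.9104
  2        12.50        11.3487        22.6973
  3        12.50        10.8134        32.4402
  4        12.50        10.3034        41.2136
  5        12.50         9.8174        49.0871
  6     1,012.50       757.7054     4,546.2323
  Σ                    811.8987     4,703.5810
Price P = Σ PV = 811.8987.
Macaulay duration = Σ(t·PV) / P = 4,703.5810 / 811.8987 = 5.79331 half-year periods.
In years: 5.79331 / 2 = 2.89666 years.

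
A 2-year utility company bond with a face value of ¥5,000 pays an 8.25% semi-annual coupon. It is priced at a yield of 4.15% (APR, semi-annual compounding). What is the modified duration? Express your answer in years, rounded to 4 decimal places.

Periodic yield y = 0.02075. First find Macaulay duration:
  t   CF        PV=CF/(1+0.02075)^t    t·PV
  1       206.25       202.0573       202.0573
  2       206.25       197.9499       395.8997
  3       206.25       193.9259       581.7777
  4     5,206.25     4,795.6498    19,182.5993
  Σ                  5,389.5829    20,362.3340
P = 5,389.5829; Macaulay duration = 20,362.3340 / 5,389.5829 = 3.77809 half-year periods = 1.88905 years.
Modified duration = D_Mac / (1 + y) = 1.88905 / 1.02075 = 1.85064 years.

1.8506 years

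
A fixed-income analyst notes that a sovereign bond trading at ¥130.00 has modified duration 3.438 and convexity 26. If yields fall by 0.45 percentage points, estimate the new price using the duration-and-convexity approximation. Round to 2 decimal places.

¥132.05

Duration effect: -D_mod·Δy = -3.438 × (-0.0045) = +0.015471
Convexity effect: ½·C·(Δy)² = 0.5 × 26 × (-0.0045)² = +0.00026325
ΔP/P ≈ +0.015471 + 0.00026325 = +0.01573425
New price ≈ 130.00 × (1 + 0.01573425) = 132.0454525.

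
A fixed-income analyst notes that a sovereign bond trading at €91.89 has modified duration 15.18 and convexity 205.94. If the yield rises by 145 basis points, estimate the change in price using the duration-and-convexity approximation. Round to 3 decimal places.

-€18.237

Duration effect: -D_mod·Δy = -15.18 × (+0.0145) = -0.220110
Convexity effect: ½·C·(Δy)² = 0.5 × 205.94 × (0.0145)² = +0.0216494425
ΔP/P ≈ -0.220110 + 0.0216494425 = -0.1984605575
ΔP ≈ 91.89 × (-0.1984605575) = -18.236540628675.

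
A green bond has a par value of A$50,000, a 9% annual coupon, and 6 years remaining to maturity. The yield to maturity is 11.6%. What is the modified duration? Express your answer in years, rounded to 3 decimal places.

Periodic yield y = 0.116. First find Macaulay duration:
  t   CF        PV=CF/(1+0.116)^t    t·PV
  1     4,500.00     4,032.2581     4,032.2581
  2     4,500.00     3,613.1345     7,226.2689
  3     4,500.00     3,237.5757     9,712.7271
  4     4,500.00     2,901.0535    11,604.2139
  5     4,500.00     2,599.5103    12,997.5514
  6    54,500.00    28,210.5358   169,263.2148
  Σ                 44,594.0678   214,836.2342
P = 44,594.0678; Macaulay duration = 214,836.2342 / 44,594.0678 = 4.81760 years.
Modified duration = D_Mac / (1 + y) = 4.81760 / 1.116 = 4.31684 years.

4.317 years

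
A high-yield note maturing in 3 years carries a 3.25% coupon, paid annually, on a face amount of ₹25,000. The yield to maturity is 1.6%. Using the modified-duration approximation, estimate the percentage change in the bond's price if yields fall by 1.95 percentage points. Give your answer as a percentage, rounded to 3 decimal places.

Periodic yield y = 0.016. Modified duration first:
  t   CF        PV=CF/(1+0.016)^t    t·PV
  1       812.50       799.7047       799.7047
  2       812.50       787.1109     1,574.2219
  3    25,812.50    24,612.1155    73,836.3466
  Σ                 26,198.9312    76,210.2732
P = 26,198.9312; D_Mac = 2.90891 yrs; D_mod = 2.90891/(1+0.016) = 2.86310 yrs.
ΔP/P ≈ -D_mod · Δy = -2.86310 × (-0.0195) = +0.055830 = +5.5830%.

+5.583%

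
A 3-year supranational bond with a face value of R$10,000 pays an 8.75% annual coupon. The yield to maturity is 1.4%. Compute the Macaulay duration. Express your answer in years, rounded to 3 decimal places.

2.788 years

Periodic yield y = 0.014. Discount each cash flow and weight by its year:
  t   CF        PV=CF/(1+0.014)^t    t·PV
  1       875.00       862.9191       862.9191
  2       875.00       851.0051     1,702.0101
  3    10,875.00    10,430.7467    31,292.2402
  Σ                 12,144.6709    33,857.1695
Price P = Σ PV = 12,144.6709.
Macaulay duration = Σ(t·PV) / P = 33,857.1695 / 12,144.6709 = 2.78782 years.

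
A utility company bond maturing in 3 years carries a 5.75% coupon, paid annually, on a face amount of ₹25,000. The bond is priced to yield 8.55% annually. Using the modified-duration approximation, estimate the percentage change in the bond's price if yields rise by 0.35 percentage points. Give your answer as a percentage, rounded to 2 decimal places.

Periodic yield y = 0.0855. Modified duration first:
  t   CF        PV=CF/(1+0.0855)^t    t·PV
  1     1,437.50     1,324.2745     1,324.2745
  2     1,437.50     1,219.9673     2,439.9346
  3    26,437.50    20,669.5443    62,008.6328
  Σ                 23,213.7861    65,772.8420
P = 23,213.7861; D_Mac = 2.83335 yrs; D_mod = 2.83335/(1+0.0855) = 2.61018 yrs.
ΔP/P ≈ -D_mod · Δy = -2.61018 × (+0.0035) = -0.009136 = -0.9136%.

-0.91%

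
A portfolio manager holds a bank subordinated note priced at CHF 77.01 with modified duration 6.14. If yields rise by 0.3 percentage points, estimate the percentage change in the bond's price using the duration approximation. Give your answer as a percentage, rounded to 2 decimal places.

Duration approximation: ΔP/P ≈ -D_mod · Δy = -6.14 × (+0.003) = -0.018420.
As a percentage: -1.8420%.

-1.84%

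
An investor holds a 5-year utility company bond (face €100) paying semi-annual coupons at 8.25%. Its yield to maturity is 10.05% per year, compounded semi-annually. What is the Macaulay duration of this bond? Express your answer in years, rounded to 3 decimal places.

4.162 years

Periodic yield y = 0.05025. Discount each cash flow and weight by its period:
  t   CF        PV=CF/(1+0.05025)^t    t·PV
  1        4.125         3.9276         3.9276
  2        4.125         3.7397         7.4794
  3        4.125         3.5608        10.6824
  4        4.125         3.3904        13.5617
  5        4.125         3.2282        16.1410
  6        4.125         3.0737        18.4425
  7        4.125         2.9267        20.4868
  8        4.125         2.7867        22.2932
  9        4.125         2.6533        23.8799
  10     104.125        63.7717       637.7172
  Σ                     93.0589       774.6116
Price P = Σ PV = 93.0589.
Macaulay duration = Σ(t·PV) / P = 774.6116 / 93.0589 = 8.32389 half-year periods.
In years: 8.32389 / 2 = 4.16194 years.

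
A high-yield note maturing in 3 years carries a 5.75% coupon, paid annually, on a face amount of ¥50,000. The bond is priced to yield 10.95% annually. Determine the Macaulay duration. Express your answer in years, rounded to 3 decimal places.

2.828 years

Periodic yield y = 0.1095. Discount each cash flow and weight by its year:
  t   CF        PV=CF/(1+0.1095)^t    t·PV
  1     2,875.00     2,591.2573     2,591.2573
  2     2,875.00     2,335.5181     4,671.0362
  3    52,875.00    38,714.0370   116,142.1110
  Σ                 43,640.8124   123,404.4045
Price P = Σ PV = 43,640.8124.
Macaulay duration = Σ(t·PV) / P = 123,404.4045 / 43,640.8124 = 2.82773 years.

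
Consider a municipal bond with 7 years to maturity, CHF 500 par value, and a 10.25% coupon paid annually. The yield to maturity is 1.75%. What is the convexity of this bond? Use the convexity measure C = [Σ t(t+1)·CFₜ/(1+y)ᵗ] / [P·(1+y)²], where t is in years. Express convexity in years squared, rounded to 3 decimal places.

40.521

With y = 0.0175:
  t   CF        PV=CF/(1+0.0175)^t    t·PV        t(t+1)·PV
  1        51.25        50.3686        50.3686         100.7371
  2        51.25        49.5023        99.0045         297.0136
  3        51.25        48.6509       145.9526         583.8104
  4        51.25        47.8141       191.2565         956.2825
  5        51.25        46.9918       234.9588       1,409.7530
  6        51.25        46.1836       277.1013       1,939.7093
  7       551.25       488.2111     3,417.4779      27,339.8234
  Σ                    777.7223     4,416.1203      32,627.1293
P = 777.7223.
Convexity = Σ t(t+1)·PV / [P·(1+y)²] = 32,627.1293 / (777.7223 × 1.035306) = 40.52150.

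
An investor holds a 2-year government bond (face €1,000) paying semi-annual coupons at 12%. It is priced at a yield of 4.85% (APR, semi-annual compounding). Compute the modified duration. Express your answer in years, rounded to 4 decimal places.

1.8038 years

Periodic yield y = 0.02425. First find Macaulay duration:
  t   CF        PV=CF/(1+0.02425)^t    t·PV
  1        60.00        58.5794        58.5794
  2        60.00        57.1925       114.3851
  3        60.00        55.8384       167.5153
  4     1,060.00       963.1235     3,852.4940
  Σ                  1,134.7339     4,192.9738
P = 1,134.7339; Macaulay duration = 4,192.9738 / 1,134.7339 = 3.69512 half-year periods = 1.84756 years.
Modified duration = D_Mac / (1 + y) = 1.84756 / 1.02425 = 1.80382 years.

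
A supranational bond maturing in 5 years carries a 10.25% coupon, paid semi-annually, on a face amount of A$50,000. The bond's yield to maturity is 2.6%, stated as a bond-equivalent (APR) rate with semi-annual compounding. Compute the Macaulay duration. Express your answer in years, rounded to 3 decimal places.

Periodic yield y = 0.013. Discount each cash flow and weight by its period:
  t   CF        PV=CF/(1+0.013)^t    t·PV
  1     2,562.50     2,529.6150     2,529.6150
  2     2,562.50     2,497.1520     4,994.3041
  3     2,562.50     2,465.1057     7,395.3170
  4     2,562.50     2,433.4705     9,733.8822
  5     2,562.50     2,402.2414    12,011.2070
  6     2,562.50     2,371.4130    14,228.4782
  7     2,562.50     2,340.9803    16,386.8620
  8     2,562.50     2,310.9381    18,487.5047
  9     2,562.50     2,281.2814    20,531.5329
  10   52,562.50    46,193.5734   461,935.7343
  Σ                 67,825.7709   568,234.4373
Price P = Σ PV = 67,825.7709.
Macaulay duration = Σ(t·PV) / P = 568,234.4373 / 67,825.7709 = 8.37785 half-year periods.
In years: 8.37785 / 2 = 4.18893 years.

4.189 years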